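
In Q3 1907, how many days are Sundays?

1 July 1907 is a Monday.
That's 92 days from start to end, counting both.
92 = 7 × 13 + 1, so there are 13 full weeks plus 1 extra day.
Each full week contributes one Sunday: 13 so far.
The 1 extra day is Mon — none qualify.
Total: 13 + 0 = 13.

13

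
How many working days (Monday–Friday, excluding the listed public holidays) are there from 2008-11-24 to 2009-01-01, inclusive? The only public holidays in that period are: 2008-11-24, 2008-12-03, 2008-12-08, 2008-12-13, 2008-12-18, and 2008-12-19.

24 working days

2008-11-24 is a Monday.
The range spans 39 days (inclusive of both endpoints).
39 = 7 × 5 + 4, so there are 5 full weeks plus 4 extra days.
Each full week contributes 5 weekdays (Mon–Fri): 5 × 5 = 25.
The 4 extra days are Mon, Tue, Wed, Thu — 4 of them qualify.
Total: 25 + 4 = 29.
Holidays: 2008-11-24 (Mon); 2008-12-03 (Wed); 2008-12-08 (Mon); 2008-12-13 (Sat); 2008-12-18 (Thu); 2008-12-19 (Fri).
5 of the 6 holidays fall on weekdays; the rest are weekends and were already excluded.
Business days: 29 − 5 = 24.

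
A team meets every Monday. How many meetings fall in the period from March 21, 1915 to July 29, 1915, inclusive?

March 21, 1915 is a Sunday.
That's 131 days from start to end, counting both.
131 = 7 × 18 + 5, so there are 18 full weeks plus 5 extra days.
Each full week contributes one Monday: 18 so far.
The 5 extra days are Sunday, Monday, Tuesday, Wednesday, Thursday — 1 of them qualifies.
Total: 18 + 1 = 19.

19 Mondays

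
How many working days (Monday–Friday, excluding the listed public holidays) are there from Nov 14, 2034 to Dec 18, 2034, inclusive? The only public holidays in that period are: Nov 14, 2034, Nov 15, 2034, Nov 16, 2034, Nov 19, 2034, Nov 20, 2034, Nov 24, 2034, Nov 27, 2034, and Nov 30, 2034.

18 working days

Nov 14, 2034 is a Tuesday.
That's 35 days from start to end, counting both.
35 = 7 × 5, so the span is exactly 5 full weeks.
Each full week contributes 5 weekdays (Mon–Fri): 5 × 5 = 25.
Total: 25.
Holidays: Nov 14, 2034 (Tue); Nov 15, 2034 (Wed); Nov 16, 2034 (Thu); Nov 19, 2034 (Sun); Nov 20, 2034 (Mon); Nov 24, 2034 (Fri); Nov 27, 2034 (Mon); Nov 30, 2034 (Thu).
7 of the 8 holidays fall on weekdays; the rest are weekends and were already excluded.
Business days: 25 − 7 = 18.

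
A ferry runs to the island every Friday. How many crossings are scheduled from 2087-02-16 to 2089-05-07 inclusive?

116 Fridays

2087-02-16 is a Sunday.
That's 812 days from start to end, counting both.
812 = 7 × 116, so the span is exactly 116 full weeks.
Each full week contributes one Friday: 116 so far.
Total: 116.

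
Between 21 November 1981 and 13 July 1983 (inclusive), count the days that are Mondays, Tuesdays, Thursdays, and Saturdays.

343

21 November 1981 is a Saturday.
The range spans 600 days (inclusive of both endpoints).
600 = 7 × 85 + 5, so there are 85 full weeks plus 5 extra days.
Each full week contributes 4 days from the set (Mon, Tue, Thu, Sat): 85 × 4 = 340.
The 5 extra days are Sat, Sun, Mon, Tue, Wed — 3 of them qualify.
Total: 340 + 3 = 343.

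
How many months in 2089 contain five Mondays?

4

A month has five Mondays exactly when Monday falls within its first (length − 28) days.
Jan: 31 days, starts Sat → 5 of Sat, Sun, Mon ✓
Feb: 28 days, starts Tue → 5 of (none)
Mar: 31 days, starts Tue → 5 of Tue, Wed, Thu
Apr: 30 days, starts Fri → 5 of Fri, Sat
May: 31 days, starts Sun → 5 of Sun, Mon, Tue ✓
Jun: 30 days, starts Wed → 5 of Wed, Thu
Jul: 31 days, starts Fri → 5 of Fri, Sat, Sun
Aug: 31 days, starts Mon → 5 of Mon, Tue, Wed ✓
Sep: 30 days, starts Thu → 5 of Thu, Fri
Oct: 31 days, starts Sat → 5 of Sat, Sun, Mon ✓
Nov: 30 days, starts Tue → 5 of Tue, Wed
Dec: 31 days, starts Thu → 5 of Thu, Fri, Sat
Months with five Mondays: Jan, May, Aug, Oct.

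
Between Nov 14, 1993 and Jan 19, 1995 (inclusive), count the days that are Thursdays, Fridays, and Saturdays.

184

Nov 14, 1993 is a Sunday.
The range spans 432 days (inclusive of both endpoints).
432 = 7 × 61 + 5, so there are 61 full weeks plus 5 extra days.
Each full week contributes 3 days from the set (Thu, Fri, Sat): 61 × 3 = 183.
The 5 extra days are Sun, Mon, Tue, Wed, Thu — 1 of them qualifies.
Total: 183 + 1 = 184.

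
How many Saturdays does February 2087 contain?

4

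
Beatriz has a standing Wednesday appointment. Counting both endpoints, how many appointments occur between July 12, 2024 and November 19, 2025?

71 Wednesdays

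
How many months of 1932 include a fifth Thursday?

A month has five Thursdays exactly when Thursday falls within its first (length − 28) days.
Jan: 31 days, starts Fri → 5 of Fri, Sat, Sun
Feb: 29 days, starts Mon → 5 of Mon
Mar: 31 days, starts Tue → 5 of Tue, Wed, Thu ✓
Apr: 30 days, starts Fri → 5 of Fri, Sat
May: 31 days, starts Sun → 5 of Sun, Mon, Tue
Jun: 30 days, starts Wed → 5 of Wed, Thu ✓
Jul: 31 days, starts Fri → 5 of Fri, Sat, Sun
Aug: 31 days, starts Mon → 5 of Mon, Tue, Wed
Sep: 30 days, starts Thu → 5 of Thu, Fri ✓
Oct: 31 days, starts Sat → 5 of Sat, Sun, Mon
Nov: 30 days, starts Tue → 5 of Tue, Wed
Dec: 31 days, starts Thu → 5 of Thu, Fri, Sat ✓
Months with five Thursdays: Mar, Jun, Sep, Dec.

4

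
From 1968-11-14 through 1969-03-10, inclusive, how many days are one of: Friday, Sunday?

1968-11-14 is a Thursday.
From 1968-11-14 to 1969-03-10 is 117 days inclusive.
117 = 7 × 16 + 5, so there are 16 full weeks plus 5 extra days.
Each full week contributes 2 days from the set (Fri, Sun): 16 × 2 = 32.
The 5 extra days are Thu, Fri, Sat, Sun, Mon — 2 of them qualify.
Total: 32 + 2 = 34.

34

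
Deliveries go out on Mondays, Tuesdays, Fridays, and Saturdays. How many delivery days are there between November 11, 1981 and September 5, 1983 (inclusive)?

November 11, 1981 is a Wednesday.
That's 664 days from start to end, counting both.
664 = 7 × 94 + 6, so there are 94 full weeks plus 6 extra days.
Each full week contributes 4 days from the set (Mon, Tue, Fri, Sat): 94 × 4 = 376.
The 6 extra days are Wednesday, Thursday, Friday, Saturday, Sunday, Monday — 3 of them qualify.
Total: 376 + 3 = 379.

379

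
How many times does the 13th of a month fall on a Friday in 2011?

1

The 13th falls on a Friday when the month's 13th has weekday Fri.
Jan 13 is Thu; Feb 13 is Sun; Mar 13 is Sun; Apr 13 is Wed; May 13 is Fri ✓; Jun 13 is Mon; Jul 13 is Wed; Aug 13 is Sat; Sep 13 is Tue; Oct 13 is Thu; Nov 13 is Sun; Dec 13 is Tue.
Friday the 13ths: May.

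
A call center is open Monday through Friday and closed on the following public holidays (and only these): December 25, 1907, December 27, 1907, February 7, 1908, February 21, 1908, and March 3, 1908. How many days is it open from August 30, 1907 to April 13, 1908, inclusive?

August 30, 1907 is a Friday.
From August 30, 1907 to April 13, 1908 is 228 days inclusive.
228 = 7 × 32 + 4, so there are 32 full weeks plus 4 extra days.
Each full week contributes 5 weekdays (Mon–Fri): 32 × 5 = 160.
The 4 extra days are Fri, Sat, Sun, Mon — 2 of them qualify.
Total: 160 + 2 = 162.
Holidays: December 25, 1907 (Wed); December 27, 1907 (Fri); February 7, 1908 (Fri); February 21, 1908 (Fri); March 3, 1908 (Tue).
All 5 holidays fall on weekdays, so subtract 5.
Business days: 162 − 5 = 157.

157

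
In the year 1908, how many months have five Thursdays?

5

A month has five Thursdays exactly when Thursday falls within its first (length − 28) days.
Jan: 31 days, starts Wed → 5 of Wed, Thu, Fri ✓
Feb: 29 days, starts Sat → 5 of Sat
Mar: 31 days, starts Sun → 5 of Sun, Mon, Tue
Apr: 30 days, starts Wed → 5 of Wed, Thu ✓
May: 31 days, starts Fri → 5 of Fri, Sat, Sun
Jun: 30 days, starts Mon → 5 of Mon, Tue
Jul: 31 days, starts Wed → 5 of Wed, Thu, Fri ✓
Aug: 31 days, starts Sat → 5 of Sat, Sun, Mon
Sep: 30 days, starts Tue → 5 of Tue, Wed
Oct: 31 days, starts Thu → 5 of Thu, Fri, Sat ✓
Nov: 30 days, starts Sun → 5 of Sun, Mon
Dec: 31 days, starts Tue → 5 of Tue, Wed, Thu ✓
Months with five Thursdays: Jan, Apr, Jul, Oct, Dec.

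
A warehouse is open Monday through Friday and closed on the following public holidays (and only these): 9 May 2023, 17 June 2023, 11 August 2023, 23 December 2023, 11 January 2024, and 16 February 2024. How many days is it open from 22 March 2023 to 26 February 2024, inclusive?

240 working days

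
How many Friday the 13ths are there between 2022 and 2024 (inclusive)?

5

Friday-the-13ths by year:
2022: May
2023: Jan, Oct
2024: Sep, Dec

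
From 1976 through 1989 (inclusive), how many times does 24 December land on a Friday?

Day of week of December 24 in each year:
1976: Fri ✓, 1977: Sat, 1978: Sun, 1979: Mon, 1980: Wed, 1981: Thu, 1982: Fri ✓, 1983: Sat, 1984: Mon, 1985: Tue, 1986: Wed, 1987: Thu, 1988: Sat, 1989: Sun
Fridays: 1976, 1982.

2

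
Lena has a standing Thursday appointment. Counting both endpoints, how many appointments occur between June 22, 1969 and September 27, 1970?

June 22, 1969 is a Sunday.
That's 463 days from start to end, counting both.
463 = 7 × 66 + 1, so there are 66 full weeks plus 1 extra day.
Each full week contributes one Thursday: 66 so far.
The 1 extra day is Sunday — none qualify.
Total: 66 + 0 = 66.

66 Thursdays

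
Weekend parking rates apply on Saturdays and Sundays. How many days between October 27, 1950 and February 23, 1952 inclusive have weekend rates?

139

October 27, 1950 is a Friday.
From October 27, 1950 to February 23, 1952 is 485 days inclusive.
485 = 7 × 69 + 2, so there are 69 full weeks plus 2 extra days.
Each full week contributes 2 weekend days (Sat, Sun): 69 × 2 = 138.
The 2 extra days are Friday, Saturday — 1 of them qualifies.
Total: 138 + 1 = 139.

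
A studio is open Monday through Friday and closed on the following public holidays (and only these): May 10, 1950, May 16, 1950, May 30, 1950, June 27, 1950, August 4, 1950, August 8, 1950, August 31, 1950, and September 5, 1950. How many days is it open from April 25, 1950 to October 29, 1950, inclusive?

April 25, 1950 is a Tuesday.
From April 25, 1950 to October 29, 1950 is 188 days inclusive.
188 = 7 × 26 + 6, so there are 26 full weeks plus 6 extra days.
Each full week contributes 5 weekdays (Mon–Fri): 26 × 5 = 130.
The 6 extra days are Tue, Wed, Thu, Fri, Sat, Sun — 4 of them qualify.
Total: 130 + 4 = 134.
Holidays: May 10, 1950 (Wed); May 16, 1950 (Tue); May 30, 1950 (Tue); June 27, 1950 (Tue); August 4, 1950 (Fri); August 8, 1950 (Tue); August 31, 1950 (Thu); September 5, 1950 (Tue).
All 8 holidays fall on weekdays, so subtract 8.
Business days: 134 − 8 = 126.

126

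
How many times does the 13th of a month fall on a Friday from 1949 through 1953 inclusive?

Friday-the-13ths by year:
1949: May
1950: Jan, Oct
1951: Apr, Jul
1952: Jun
1953: Feb, Mar, Nov

9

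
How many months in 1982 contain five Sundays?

A month has five Sundays exactly when Sunday falls within its first (length − 28) days.
Jan: 31 days, starts Fri → 5 of Fri, Sat, Sun ✓
Feb: 28 days, starts Mon → 5 of (none)
Mar: 31 days, starts Mon → 5 of Mon, Tue, Wed
Apr: 30 days, starts Thu → 5 of Thu, Fri
May: 31 days, starts Sat → 5 of Sat, Sun, Mon ✓
Jun: 30 days, starts Tue → 5 of Tue, Wed
Jul: 31 days, starts Thu → 5 of Thu, Fri, Sat
Aug: 31 days, starts Sun → 5 of Sun, Mon, Tue ✓
Sep: 30 days, starts Wed → 5 of Wed, Thu
Oct: 31 days, starts Fri → 5 of Fri, Sat, Sun ✓
Nov: 30 days, starts Mon → 5 of Mon, Tue
Dec: 31 days, starts Wed → 5 of Wed, Thu, Fri
Months with five Sundays: Jan, May, Aug, Oct.

4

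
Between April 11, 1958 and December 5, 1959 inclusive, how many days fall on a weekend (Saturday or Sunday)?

173

April 11, 1958 is a Friday.
The range spans 604 days (inclusive of both endpoints).
604 = 7 × 86 + 2, so there are 86 full weeks plus 2 extra days.
Each full week contributes 2 weekend days (Sat, Sun): 86 × 2 = 172.
The 2 extra days are Friday, Saturday — 1 of them qualifies.
Total: 172 + 1 = 173.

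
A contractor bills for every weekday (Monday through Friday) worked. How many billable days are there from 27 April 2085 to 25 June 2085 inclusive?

42 weekdays

27 April 2085 is a Friday.
That's 60 days from start to end, counting both.
60 = 7 × 8 + 4, so there are 8 full weeks plus 4 extra days.
Each full week contributes 5 weekdays (Mon–Fri): 8 × 5 = 40.
The 4 extra days are Friday, Saturday, Sunday, Monday — 2 of them qualify.
Total: 40 + 2 = 42.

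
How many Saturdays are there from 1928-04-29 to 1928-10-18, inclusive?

24

1928-04-29 is a Sunday.
From 1928-04-29 to 1928-10-18 is 173 days inclusive.
173 = 7 × 24 + 5, so there are 24 full weeks plus 5 extra days.
Each full week contributes one Saturday: 24 so far.
The 5 extra days are Sunday, Monday, Tuesday, Wednesday, Thursday — none qualify.
Total: 24 + 0 = 24.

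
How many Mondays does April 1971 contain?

4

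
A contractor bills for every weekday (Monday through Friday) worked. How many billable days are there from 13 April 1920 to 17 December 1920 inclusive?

179

13 April 1920 is a Tuesday.
The range spans 249 days (inclusive of both endpoints).
249 = 7 × 35 + 4, so there are 35 full weeks plus 4 extra days.
Each full week contributes 5 weekdays (Mon–Fri): 35 × 5 = 175.
The 4 extra days are Tue, Wed, Thu, Fri — 4 of them qualify.
Total: 175 + 4 = 179.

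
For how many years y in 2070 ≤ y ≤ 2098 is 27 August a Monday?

4

Day of week of August 27 in each year:
2070: Wed, 2071: Thu, 2072: Sat, 2073: Sun, 2074: Mon ✓, 2075: Tue, 2076: Thu, 2077: Fri, 2078: Sat, 2079: Sun, 2080: Tue, 2081: Wed, 2082: Thu, 2083: Fri, 2084: Sun, 2085: Mon ✓, 2086: Tue, 2087: Wed, 2088: Fri, 2089: Sat, 2090: Sun, 2091: Mon ✓, 2092: Wed, 2093: Thu, 2094: Fri, 2095: Sat, 2096: Mon ✓, 2097: Tue, 2098: Wed
Mondays: 2074, 2085, 2091, 2096.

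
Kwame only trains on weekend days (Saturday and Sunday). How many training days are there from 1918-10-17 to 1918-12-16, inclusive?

1918-10-17 is a Thursday.
That's 61 days from start to end, counting both.
61 = 7 × 8 + 5, so there are 8 full weeks plus 5 extra days.
Each full week contributes 2 weekend days (Sat, Sun): 8 × 2 = 16.
The 5 extra days are Thu, Fri, Sat, Sun, Mon — 2 of them qualify.
Total: 16 + 2 = 18.

18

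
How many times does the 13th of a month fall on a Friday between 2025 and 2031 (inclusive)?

Friday-the-13ths by year:
2025: Jun
2026: Feb, Mar, Nov
2027: Aug
2028: Oct
2029: Apr, Jul
2030: Sep, Dec
2031: Jun

11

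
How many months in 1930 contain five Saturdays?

4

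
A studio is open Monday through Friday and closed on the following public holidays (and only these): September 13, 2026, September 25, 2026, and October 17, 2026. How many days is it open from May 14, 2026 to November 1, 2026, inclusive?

121

May 14, 2026 is a Thursday.
From May 14, 2026 to November 1, 2026 is 172 days inclusive.
172 = 7 × 24 + 4, so there are 24 full weeks plus 4 extra days.
Each full week contributes 5 weekdays (Mon–Fri): 24 × 5 = 120.
The 4 extra days are Thursday, Friday, Saturday, Sunday — 2 of them qualify.
Total: 120 + 2 = 122.
Holidays: September 13, 2026 (Sun); September 25, 2026 (Fri); October 17, 2026 (Sat).
1 of the 3 holidays fall on weekdays; the rest are weekends and were already excluded.
Business days: 122 − 1 = 121.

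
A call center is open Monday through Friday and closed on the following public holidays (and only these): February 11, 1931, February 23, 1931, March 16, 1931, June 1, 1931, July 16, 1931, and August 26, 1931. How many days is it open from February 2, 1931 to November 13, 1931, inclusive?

199

February 2, 1931 is a Monday.
That's 285 days from start to end, counting both.
285 = 7 × 40 + 5, so there are 40 full weeks plus 5 extra days.
Each full week contributes 5 weekdays (Mon–Fri): 40 × 5 = 200.
The 5 extra days are Mon, Tue, Wed, Thu, Fri — 5 of them qualify.
Total: 200 + 5 = 205.
Holidays: February 11, 1931 (Wed); February 23, 1931 (Mon); March 16, 1931 (Mon); June 1, 1931 (Mon); July 16, 1931 (Thu); August 26, 1931 (Wed).
All 6 holidays fall on weekdays, so subtract 6.
Business days: 205 − 6 = 199.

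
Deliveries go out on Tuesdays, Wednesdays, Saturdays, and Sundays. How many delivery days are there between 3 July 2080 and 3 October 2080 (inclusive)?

53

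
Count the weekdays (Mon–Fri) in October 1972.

Oct 1, 1972 is a Sunday.
From Oct 1, 1972 to Oct 31, 1972 is 31 days inclusive.
31 = 7 × 4 + 3, so there are 4 full weeks plus 3 extra days.
Each full week contributes 5 weekdays (Mon–Fri): 4 × 5 = 20.
The 3 extra days are Sun, Mon, Tue — 2 of them qualify.
Total: 20 + 2 = 22.

22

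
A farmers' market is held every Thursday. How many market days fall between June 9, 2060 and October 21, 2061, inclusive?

June 9, 2060 is a Wednesday.
That's 500 days from start to end, counting both.
500 = 7 × 71 + 3, so there are 71 full weeks plus 3 extra days.
Each full week contributes one Thursday: 71 so far.
The 3 extra days are Wednesday, Thursday, Friday — 1 of them qualifies.
Total: 71 + 1 = 72.

72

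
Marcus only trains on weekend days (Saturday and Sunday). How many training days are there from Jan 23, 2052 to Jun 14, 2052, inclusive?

Jan 23, 2052 is a Tuesday.
From Jan 23, 2052 to Jun 14, 2052 is 144 days inclusive.
144 = 7 × 20 + 4, so there are 20 full weeks plus 4 extra days.
Each full week contributes 2 weekend days (Sat, Sun): 20 × 2 = 40.
The 4 extra days are Tue, Wed, Thu, Fri — none qualify.
Total: 40 + 0 = 40.

40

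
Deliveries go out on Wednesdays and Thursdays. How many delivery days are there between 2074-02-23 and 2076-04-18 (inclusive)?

2074-02-23 is a Friday.
That's 786 days from start to end, counting both.
786 = 7 × 112 + 2, so there are 112 full weeks plus 2 extra days.
Each full week contributes 2 days from the set (Wed, Thu): 112 × 2 = 224.
The 2 extra days are Friday, Saturday — none qualify.
Total: 224 + 0 = 224.

224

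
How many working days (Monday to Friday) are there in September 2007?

20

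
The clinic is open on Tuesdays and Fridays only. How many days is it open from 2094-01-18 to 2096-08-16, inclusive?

2094-01-18 is a Monday.
The range spans 942 days (inclusive of both endpoints).
942 = 7 × 134 + 4, so there are 134 full weeks plus 4 extra days.
Each full week contributes 2 days from the set (Tue, Fri): 134 × 2 = 268.
The 4 extra days are Mon, Tue, Wed, Thu — 1 of them qualifies.
Total: 268 + 1 = 269.

269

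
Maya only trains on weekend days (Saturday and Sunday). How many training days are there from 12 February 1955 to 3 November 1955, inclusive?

12 February 1955 is a Saturday.
That's 265 days from start to end, counting both.
265 = 7 × 37 + 6, so there are 37 full weeks plus 6 extra days.
Each full week contributes 2 weekend days (Sat, Sun): 37 × 2 = 74.
The 6 extra days are Saturday, Sunday, Monday, Tuesday, Wednesday, Thursday — 2 of them qualify.
Total: 74 + 2 = 76.

76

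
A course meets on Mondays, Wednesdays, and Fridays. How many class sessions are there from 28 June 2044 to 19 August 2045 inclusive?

179

28 June 2044 is a Tuesday.
That's 418 days from start to end, counting both.
418 = 7 × 59 + 5, so there are 59 full weeks plus 5 extra days.
Each full week contributes 3 days from the set (Mon, Wed, Fri): 59 × 3 = 177.
The 5 extra days are Tue, Wed, Thu, Fri, Sat — 2 of them qualify.
Total: 177 + 2 = 179.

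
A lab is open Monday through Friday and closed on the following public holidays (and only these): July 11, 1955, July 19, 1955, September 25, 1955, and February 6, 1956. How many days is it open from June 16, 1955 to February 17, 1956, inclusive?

174

June 16, 1955 is a Thursday.
From June 16, 1955 to February 17, 1956 is 247 days inclusive.
247 = 7 × 35 + 2, so there are 35 full weeks plus 2 extra days.
Each full week contributes 5 weekdays (Mon–Fri): 35 × 5 = 175.
The 2 extra days are Thu, Fri — 2 of them qualify.
Total: 175 + 2 = 177.
Holidays: July 11, 1955 (Mon); July 19, 1955 (Tue); September 25, 1955 (Sun); February 6, 1956 (Mon).
3 of the 4 holidays fall on weekdays; the rest are weekends and were already excluded.
Business days: 177 − 3 = 174.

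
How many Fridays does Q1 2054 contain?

13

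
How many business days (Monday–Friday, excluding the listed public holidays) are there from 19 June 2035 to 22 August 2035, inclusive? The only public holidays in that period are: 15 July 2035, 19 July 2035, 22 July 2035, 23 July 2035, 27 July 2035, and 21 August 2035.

43 business days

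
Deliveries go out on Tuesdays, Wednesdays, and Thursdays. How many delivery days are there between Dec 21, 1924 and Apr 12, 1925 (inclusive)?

Dec 21, 1924 is a Sunday.
From Dec 21, 1924 to Apr 12, 1925 is 113 days inclusive.
113 = 7 × 16 + 1, so there are 16 full weeks plus 1 extra day.
Each full week contributes 3 days from the set (Tue, Wed, Thu): 16 × 3 = 48.
The 1 extra day is Sun — none qualify.
Total: 48 + 0 = 48.

48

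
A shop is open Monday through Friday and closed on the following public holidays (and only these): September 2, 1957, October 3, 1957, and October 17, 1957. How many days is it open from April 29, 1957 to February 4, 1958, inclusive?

199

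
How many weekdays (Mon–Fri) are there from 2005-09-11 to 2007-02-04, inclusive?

2005-09-11 is a Sunday.
That's 512 days from start to end, counting both.
512 = 7 × 73 + 1, so there are 73 full weeks plus 1 extra day.
Each full week contributes 5 weekdays (Mon–Fri): 73 × 5 = 365.
The 1 extra day is Sunday — none qualify.
Total: 365 + 0 = 365.

365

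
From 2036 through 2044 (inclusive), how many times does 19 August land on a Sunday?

1

Day of week of August 19 in each year:
2036: Tue, 2037: Wed, 2038: Thu, 2039: Fri, 2040: Sun ✓, 2041: Mon, 2042: Tue, 2043: Wed, 2044: Fri
Sundays: 2040.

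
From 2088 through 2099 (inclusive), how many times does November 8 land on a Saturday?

Day of week of November 8 in each year:
2088: Mon, 2089: Tue, 2090: Wed, 2091: Thu, 2092: Sat ✓, 2093: Sun, 2094: Mon, 2095: Tue, 2096: Thu, 2097: Fri, 2098: Sat ✓, 2099: Sun
Saturdays: 2092, 2098.

2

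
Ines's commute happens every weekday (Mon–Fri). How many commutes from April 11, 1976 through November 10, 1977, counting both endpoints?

April 11, 1976 is a Sunday.
The range spans 579 days (inclusive of both endpoints).
579 = 7 × 82 + 5, so there are 82 full weeks plus 5 extra days.
Each full week contributes 5 weekdays (Mon–Fri): 82 × 5 = 410.
The 5 extra days are Sun, Mon, Tue, Wed, Thu — 4 of them qualify.
Total: 410 + 4 = 414.

414 weekdays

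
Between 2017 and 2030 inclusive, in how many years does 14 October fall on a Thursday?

Day of week of October 14 in each year:
2017: Sat, 2018: Sun, 2019: Mon, 2020: Wed, 2021: Thu ✓, 2022: Fri, 2023: Sat, 2024: Mon, 2025: Tue, 2026: Wed, 2027: Thu ✓, 2028: Sat, 2029: Sun, 2030: Mon
Thursdays: 2021, 2027.

2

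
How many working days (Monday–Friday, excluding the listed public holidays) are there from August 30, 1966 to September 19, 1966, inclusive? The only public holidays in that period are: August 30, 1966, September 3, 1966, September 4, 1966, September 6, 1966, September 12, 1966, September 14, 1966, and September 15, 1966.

10

August 30, 1966 is a Tuesday.
That's 21 days from start to end, counting both.
21 = 7 × 3, so the span is exactly 3 full weeks.
Each full week contributes 5 weekdays (Mon–Fri): 3 × 5 = 15.
Holidays: August 30, 1966 (Tue); September 3, 1966 (Sat); September 4, 1966 (Sun); September 6, 1966 (Tue); September 12, 1966 (Mon); September 14, 1966 (Wed); September 15, 1966 (Thu).
5 of the 7 holidays fall on weekdays; the rest are weekends and were already excluded.
Business days: 15 − 5 = 10.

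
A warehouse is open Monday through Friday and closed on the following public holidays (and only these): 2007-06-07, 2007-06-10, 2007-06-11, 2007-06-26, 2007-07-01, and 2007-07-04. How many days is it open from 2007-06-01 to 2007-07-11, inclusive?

25

2007-06-01 is a Friday.
That's 41 days from start to end, counting both.
41 = 7 × 5 + 6, so there are 5 full weeks plus 6 extra days.
Each full week contributes 5 weekdays (Mon–Fri): 5 × 5 = 25.
The 6 extra days are Friday, Saturday, Sunday, Monday, Tuesday, Wednesday — 4 of them qualify.
Total: 25 + 4 = 29.
Holidays: 2007-06-07 (Thu); 2007-06-10 (Sun); 2007-06-11 (Mon); 2007-06-26 (Tue); 2007-07-01 (Sun); 2007-07-04 (Wed).
4 of the 6 holidays fall on weekdays; the rest are weekends and were already excluded.
Business days: 29 − 4 = 25.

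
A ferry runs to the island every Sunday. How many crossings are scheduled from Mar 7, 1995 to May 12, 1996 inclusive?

62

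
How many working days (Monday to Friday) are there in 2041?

261 weekdays

1 January 2041 is a Tuesday.
That's 365 days from start to end, counting both.
365 = 7 × 52 + 1, so there are 52 full weeks plus 1 extra day.
Each full week contributes 5 weekdays (Mon–Fri): 52 × 5 = 260.
The 1 extra day is Tue — 1 of them qualifies.
Total: 260 + 1 = 261.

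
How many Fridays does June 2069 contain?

4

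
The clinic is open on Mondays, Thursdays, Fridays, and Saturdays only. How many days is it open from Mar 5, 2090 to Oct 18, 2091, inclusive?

Mar 5, 2090 is a Sunday.
The range spans 593 days (inclusive of both endpoints).
593 = 7 × 84 + 5, so there are 84 full weeks plus 5 extra days.
Each full week contributes 4 days from the set (Mon, Thu, Fri, Sat): 84 × 4 = 336.
The 5 extra days are Sun, Mon, Tue, Wed, Thu — 2 of them qualify.
Total: 336 + 2 = 338.

338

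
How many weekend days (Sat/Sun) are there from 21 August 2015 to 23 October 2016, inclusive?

21 August 2015 is a Friday.
The range spans 430 days (inclusive of both endpoints).
430 = 7 × 61 + 3, so there are 61 full weeks plus 3 extra days.
Each full week contributes 2 weekend days (Sat, Sun): 61 × 2 = 122.
The 3 extra days are Fri, Sat, Sun — 2 of them qualify.
Total: 122 + 2 = 124.

124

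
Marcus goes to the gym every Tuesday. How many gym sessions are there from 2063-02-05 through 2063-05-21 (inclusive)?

15 Tuesdays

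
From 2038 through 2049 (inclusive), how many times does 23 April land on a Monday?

2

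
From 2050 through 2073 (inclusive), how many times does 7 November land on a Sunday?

3

Day of week of November 7 in each year:
2050: Mon, 2051: Tue, 2052: Thu, 2053: Fri, 2054: Sat, 2055: Sun ✓, 2056: Tue, 2057: Wed, 2058: Thu, 2059: Fri, 2060: Sun ✓, 2061: Mon, 2062: Tue, 2063: Wed, 2064: Fri, 2065: Sat, 2066: Sun ✓, 2067: Mon, 2068: Wed, 2069: Thu, 2070: Fri, 2071: Sat, 2072: Mon, 2073: Tue
Sundays: 2055, 2060, 2066.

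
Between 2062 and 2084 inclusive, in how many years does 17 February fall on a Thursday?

Day of week of February 17 in each year:
2062: Fri, 2063: Sat, 2064: Sun, 2065: Tue, 2066: Wed, 2067: Thu ✓, 2068: Fri, 2069: Sun, 2070: Mon, 2071: Tue, 2072: Wed, 2073: Fri, 2074: Sat, 2075: Sun, 2076: Mon, 2077: Wed, 2078: Thu ✓, 2079: Fri, 2080: Sat, 2081: Mon, 2082: Tue, 2083: Wed, 2084: Thu ✓
Thursdays: 2067, 2078, 2084.

3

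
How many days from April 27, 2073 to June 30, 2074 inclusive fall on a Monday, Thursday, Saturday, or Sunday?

246

April 27, 2073 is a Thursday.
The range spans 430 days (inclusive of both endpoints).
430 = 7 × 61 + 3, so there are 61 full weeks plus 3 extra days.
Each full week contributes 4 days from the set (Mon, Thu, Sat, Sun): 61 × 4 = 244.
The 3 extra days are Thursday, Friday, Saturday — 2 of them qualify.
Total: 244 + 2 = 246.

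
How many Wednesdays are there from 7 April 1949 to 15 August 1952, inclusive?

175

7 April 1949 is a Thursday.
The range spans 1227 days (inclusive of both endpoints).
1227 = 7 × 175 + 2, so there are 175 full weeks plus 2 extra days.
Each full week contributes one Wednesday: 175 so far.
The 2 extra days are Thu, Fri — none qualify.
Total: 175 + 0 = 175.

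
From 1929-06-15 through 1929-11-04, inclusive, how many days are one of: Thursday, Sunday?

41

1929-06-15 is a Saturday.
The range spans 143 days (inclusive of both endpoints).
143 = 7 × 20 + 3, so there are 20 full weeks plus 3 extra days.
Each full week contributes 2 days from the set (Thu, Sun): 20 × 2 = 40.
The 3 extra days are Saturday, Sunday, Monday — 1 of them qualifies.
Total: 40 + 1 = 41.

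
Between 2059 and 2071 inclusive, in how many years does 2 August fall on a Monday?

2

Day of week of August 2 in each year:
2059: Sat, 2060: Mon ✓, 2061: Tue, 2062: Wed, 2063: Thu, 2064: Sat, 2065: Sun, 2066: Mon ✓, 2067: Tue, 2068: Thu, 2069: Fri, 2070: Sat, 2071: Sun
Mondays: 2060, 2066.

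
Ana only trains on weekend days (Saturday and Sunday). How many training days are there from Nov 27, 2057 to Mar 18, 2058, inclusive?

Nov 27, 2057 is a Tuesday.
From Nov 27, 2057 to Mar 18, 2058 is 112 days inclusive.
112 = 7 × 16, so the span is exactly 16 full weeks.
Each full week contributes 2 weekend days (Sat, Sun): 16 × 2 = 32.

32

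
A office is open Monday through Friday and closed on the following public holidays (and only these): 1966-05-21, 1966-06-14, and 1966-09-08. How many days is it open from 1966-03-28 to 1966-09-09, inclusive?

1966-03-28 is a Monday.
From 1966-03-28 to 1966-09-09 is 166 days inclusive.
166 = 7 × 23 + 5, so there are 23 full weeks plus 5 extra days.
Each full week contributes 5 weekdays (Mon–Fri): 23 × 5 = 115.
The 5 extra days are Mon, Tue, Wed, Thu, Fri — 5 of them qualify.
Total: 115 + 5 = 120.
Holidays: 1966-05-21 (Sat); 1966-06-14 (Tue); 1966-09-08 (Thu).
2 of the 3 holidays fall on weekdays; the rest are weekends and were already excluded.
Business days: 120 − 2 = 118.

118 working days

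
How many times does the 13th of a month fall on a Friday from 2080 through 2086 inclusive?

12

Friday-the-13ths by year:
2080: Sep, Dec
2081: Jun
2082: Feb, Mar, Nov
2083: Aug
2084: Oct
2085: Apr, Jul
2086: Sep, Dec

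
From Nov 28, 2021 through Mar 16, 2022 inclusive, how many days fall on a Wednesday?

Nov 28, 2021 is a Sunday.
That's 109 days from start to end, counting both.
109 = 7 × 15 + 4, so there are 15 full weeks plus 4 extra days.
Each full week contributes one Wednesday: 15 so far.
The 4 extra days are Sun, Mon, Tue, Wed — 1 of them qualifies.
Total: 15 + 1 = 16.

16 Wednesdays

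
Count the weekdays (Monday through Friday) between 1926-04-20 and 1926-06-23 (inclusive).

47 weekdays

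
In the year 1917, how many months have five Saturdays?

A month has five Saturdays exactly when Saturday falls within its first (length − 28) days.
Jan: 31 days, starts Mon → 5 of Mon, Tue, Wed
Feb: 28 days, starts Thu → 5 of (none)
Mar: 31 days, starts Thu → 5 of Thu, Fri, Sat ✓
Apr: 30 days, starts Sun → 5 of Sun, Mon
May: 31 days, starts Tue → 5 of Tue, Wed, Thu
Jun: 30 days, starts Fri → 5 of Fri, Sat ✓
Jul: 31 days, starts Sun → 5 of Sun, Mon, Tue
Aug: 31 days, starts Wed → 5 of Wed, Thu, Fri
Sep: 30 days, starts Sat → 5 of Sat, Sun ✓
Oct: 31 days, starts Mon → 5 of Mon, Tue, Wed
Nov: 30 days, starts Thu → 5 of Thu, Fri
Dec: 31 days, starts Sat → 5 of Sat, Sun, Mon ✓
Months with five Saturdays: Mar, Jun, Sep, Dec.

4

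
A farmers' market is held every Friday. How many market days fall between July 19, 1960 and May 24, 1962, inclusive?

July 19, 1960 is a Tuesday.
That's 675 days from start to end, counting both.
675 = 7 × 96 + 3, so there are 96 full weeks plus 3 extra days.
Each full week contributes one Friday: 96 so far.
The 3 extra days are Tuesday, Wednesday, Thursday — none qualify.
Total: 96 + 0 = 96.

96 Fridays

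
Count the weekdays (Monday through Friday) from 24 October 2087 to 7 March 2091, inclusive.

24 October 2087 is a Friday.
That's 1231 days from start to end, counting both.
1231 = 7 × 175 + 6, so there are 175 full weeks plus 6 extra days.
Each full week contributes 5 weekdays (Mon–Fri): 175 × 5 = 875.
The 6 extra days are Fri, Sat, Sun, Mon, Tue, Wed — 4 of them qualify.
Total: 875 + 4 = 879.

879 weekdays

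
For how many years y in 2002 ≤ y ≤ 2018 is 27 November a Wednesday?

2

Day of week of November 27 in each year:
2002: Wed ✓, 2003: Thu, 2004: Sat, 2005: Sun, 2006: Mon, 2007: Tue, 2008: Thu, 2009: Fri, 2010: Sat, 2011: Sun, 2012: Tue, 2013: Wed ✓, 2014: Thu, 2015: Fri, 2016: Sun, 2017: Mon, 2018: Tue
Wednesdays: 2002, 2013.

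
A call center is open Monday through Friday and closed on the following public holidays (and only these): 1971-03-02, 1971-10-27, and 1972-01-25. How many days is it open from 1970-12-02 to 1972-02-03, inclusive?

1970-12-02 is a Wednesday.
From 1970-12-02 to 1972-02-03 is 429 days inclusive.
429 = 7 × 61 + 2, so there are 61 full weeks plus 2 extra days.
Each full week contributes 5 weekdays (Mon–Fri): 61 × 5 = 305.
The 2 extra days are Wednesday, Thursday — 2 of them qualify.
Total: 305 + 2 = 307.
Holidays: 1971-03-02 (Tue); 1971-10-27 (Wed); 1972-01-25 (Tue).
All 3 holidays fall on weekdays, so subtract 3.
Business days: 307 − 3 = 304.

304 business days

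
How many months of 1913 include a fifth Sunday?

A month has five Sundays exactly when Sunday falls within its first (length − 28) days.
Jan: 31 days, starts Wed → 5 of Wed, Thu, Fri
Feb: 28 days, starts Sat → 5 of (none)
Mar: 31 days, starts Sat → 5 of Sat, Sun, Mon ✓
Apr: 30 days, starts Tue → 5 of Tue, Wed
May: 31 days, starts Thu → 5 of Thu, Fri, Sat
Jun: 30 days, starts Sun → 5 of Sun, Mon ✓
Jul: 31 days, starts Tue → 5 of Tue, Wed, Thu
Aug: 31 days, starts Fri → 5 of Fri, Sat, Sun ✓
Sep: 30 days, starts Mon → 5 of Mon, Tue
Oct: 31 days, starts Wed → 5 of Wed, Thu, Fri
Nov: 30 days, starts Sat → 5 of Sat, Sun ✓
Dec: 31 days, starts Mon → 5 of Mon, Tue, Wed
Months with five Sundays: Mar, Jun, Aug, Nov.

4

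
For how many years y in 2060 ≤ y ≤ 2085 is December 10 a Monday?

Day of week of December 10 in each year:
2060: Fri, 2061: Sat, 2062: Sun, 2063: Mon ✓, 2064: Wed, 2065: Thu, 2066: Fri, 2067: Sat, 2068: Mon ✓, 2069: Tue, 2070: Wed, 2071: Thu, 2072: Sat, 2073: Sun, 2074: Mon ✓, 2075: Tue, 2076: Thu, 2077: Fri, 2078: Sat, 2079: Sun, 2080: Tue, 2081: Wed, 2082: Thu, 2083: Fri, 2084: Sun, 2085: Mon ✓
Mondays: 2063, 2068, 2074, 2085.

4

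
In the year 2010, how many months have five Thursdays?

A month has five Thursdays exactly when Thursday falls within its first (length − 28) days.
Jan: 31 days, starts Fri → 5 of Fri, Sat, Sun
Feb: 28 days, starts Mon → 5 of (none)
Mar: 31 days, starts Mon → 5 of Mon, Tue, Wed
Apr: 30 days, starts Thu → 5 of Thu, Fri ✓
May: 31 days, starts Sat → 5 of Sat, Sun, Mon
Jun: 30 days, starts Tue → 5 of Tue, Wed
Jul: 31 days, starts Thu → 5 of Thu, Fri, Sat ✓
Aug: 31 days, starts Sun → 5 of Sun, Mon, Tue
Sep: 30 days, starts Wed → 5 of Wed, Thu ✓
Oct: 31 days, starts Fri → 5 of Fri, Sat, Sun
Nov: 30 days, starts Mon → 5 of Mon, Tue
Dec: 31 days, starts Wed → 5 of Wed, Thu, Fri ✓
Months with five Thursdays: Apr, Jul, Sep, Dec.

4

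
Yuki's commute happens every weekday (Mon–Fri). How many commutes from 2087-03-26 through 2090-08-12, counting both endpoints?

2087-03-26 is a Wednesday.
From 2087-03-26 to 2090-08-12 is 1236 days inclusive.
1236 = 7 × 176 + 4, so there are 176 full weeks plus 4 extra days.
Each full week contributes 5 weekdays (Mon–Fri): 176 × 5 = 880.
The 4 extra days are Wed, Thu, Fri, Sat — 3 of them qualify.
Total: 880 + 3 = 883.

883 weekdays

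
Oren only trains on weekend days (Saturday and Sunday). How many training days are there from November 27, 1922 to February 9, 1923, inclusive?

November 27, 1922 is a Monday.
That's 75 days from start to end, counting both.
75 = 7 × 10 + 5, so there are 10 full weeks plus 5 extra days.
Each full week contributes 2 weekend days (Sat, Sun): 10 × 2 = 20.
The 5 extra days are Mon, Tue, Wed, Thu, Fri — none qualify.
Total: 20 + 0 = 20.

20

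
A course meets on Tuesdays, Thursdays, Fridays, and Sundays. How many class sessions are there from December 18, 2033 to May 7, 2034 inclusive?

81

December 18, 2033 is a Sunday.
That's 141 days from start to end, counting both.
141 = 7 × 20 + 1, so there are 20 full weeks plus 1 extra day.
Each full week contributes 4 days from the set (Tue, Thu, Fri, Sun): 20 × 4 = 80.
The 1 extra day is Sunday — 1 of them qualifies.
Total: 80 + 1 = 81.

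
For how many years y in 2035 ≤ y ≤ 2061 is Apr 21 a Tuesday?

4

Day of week of April 21 in each year:
2035: Sat, 2036: Mon, 2037: Tue ✓, 2038: Wed, 2039: Thu, 2040: Sat, 2041: Sun, 2042: Mon, 2043: Tue ✓, 2044: Thu, 2045: Fri, 2046: Sat, 2047: Sun, 2048: Tue ✓, 2049: Wed, 2050: Thu, 2051: Fri, 2052: Sun, 2053: Mon, 2054: Tue ✓, 2055: Wed, 2056: Fri, 2057: Sat, 2058: Sun, 2059: Mon, 2060: Wed, 2061: Thu
Tuesdays: 2037, 2043, 2048, 2054.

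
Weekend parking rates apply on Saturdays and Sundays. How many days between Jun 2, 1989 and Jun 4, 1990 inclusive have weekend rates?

Jun 2, 1989 is a Friday.
From Jun 2, 1989 to Jun 4, 1990 is 368 days inclusive.
368 = 7 × 52 + 4, so there are 52 full weeks plus 4 extra days.
Each full week contributes 2 weekend days (Sat, Sun): 52 × 2 = 104.
The 4 extra days are Fri, Sat, Sun, Mon — 2 of them qualify.
Total: 104 + 2 = 106.

106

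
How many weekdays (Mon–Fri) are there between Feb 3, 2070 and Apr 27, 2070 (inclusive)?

60

Feb 3, 2070 is a Monday.
That's 84 days from start to end, counting both.
84 = 7 × 12, so the span is exactly 12 full weeks.
Each full week contributes 5 weekdays (Mon–Fri): 12 × 5 = 60.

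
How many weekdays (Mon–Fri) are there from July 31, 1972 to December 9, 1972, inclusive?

July 31, 1972 is a Monday.
That's 132 days from start to end, counting both.
132 = 7 × 18 + 6, so there are 18 full weeks plus 6 extra days.
Each full week contributes 5 weekdays (Mon–Fri): 18 × 5 = 90.
The 6 extra days are Monday, Tuesday, Wednesday, Thursday, Friday, Saturday — 5 of them qualify.
Total: 90 + 5 = 95.

95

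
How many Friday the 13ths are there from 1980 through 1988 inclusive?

Friday-the-13ths by year:
1980: Jun
1981: Feb, Mar, Nov
1982: Aug
1983: May
1984: Jan, Apr, Jul
1985: Sep, Dec
1986: Jun
1987: Feb, Mar, Nov
1988: May

16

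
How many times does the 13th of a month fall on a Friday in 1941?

1

The 13th falls on a Friday when the month's 13th has weekday Fri.
Jan 13 is Mon; Feb 13 is Thu; Mar 13 is Thu; Apr 13 is Sun; May 13 is Tue; Jun 13 is Fri ✓; Jul 13 is Sun; Aug 13 is Wed; Sep 13 is Sat; Oct 13 is Mon; Nov 13 is Thu; Dec 13 is Sat.
Friday the 13ths: Jun.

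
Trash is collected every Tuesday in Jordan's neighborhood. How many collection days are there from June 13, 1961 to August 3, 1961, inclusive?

8 Tuesdays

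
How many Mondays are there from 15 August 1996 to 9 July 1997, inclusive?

15 August 1996 is a Thursday.
That's 329 days from start to end, counting both.
329 = 7 × 47, so the span is exactly 47 full weeks.
Each full week contributes one Monday: 47 so far.

47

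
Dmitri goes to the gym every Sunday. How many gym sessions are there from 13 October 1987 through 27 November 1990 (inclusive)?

13 October 1987 is a Tuesday.
From 13 October 1987 to 27 November 1990 is 1142 days inclusive.
1142 = 7 × 163 + 1, so there are 163 full weeks plus 1 extra day.
Each full week contributes one Sunday: 163 so far.
The 1 extra day is Tue — none qualify.
Total: 163 + 0 = 163.

163 Sundays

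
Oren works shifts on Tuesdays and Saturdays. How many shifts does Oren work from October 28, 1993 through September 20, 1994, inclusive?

94

October 28, 1993 is a Thursday.
The range spans 328 days (inclusive of both endpoints).
328 = 7 × 46 + 6, so there are 46 full weeks plus 6 extra days.
Each full week contributes 2 days from the set (Tue, Sat): 46 × 2 = 92.
The 6 extra days are Thursday, Friday, Saturday, Sunday, Monday, Tuesday — 2 of them qualify.
Total: 92 + 2 = 94.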